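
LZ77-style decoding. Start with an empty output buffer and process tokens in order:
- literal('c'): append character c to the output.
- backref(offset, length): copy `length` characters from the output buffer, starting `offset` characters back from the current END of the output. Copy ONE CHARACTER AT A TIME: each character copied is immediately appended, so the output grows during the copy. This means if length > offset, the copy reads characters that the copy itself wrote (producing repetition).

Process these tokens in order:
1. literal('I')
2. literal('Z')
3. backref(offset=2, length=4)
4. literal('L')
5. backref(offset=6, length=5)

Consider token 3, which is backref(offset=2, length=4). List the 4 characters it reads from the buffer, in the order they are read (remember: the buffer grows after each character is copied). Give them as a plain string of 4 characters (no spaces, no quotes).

Token 1: literal('I'). Output: "I"
Token 2: literal('Z'). Output: "IZ"
Token 3: backref(off=2, len=4). Buffer before: "IZ" (len 2)
  byte 1: read out[0]='I', append. Buffer now: "IZI"
  byte 2: read out[1]='Z', append. Buffer now: "IZIZ"
  byte 3: read out[2]='I', append. Buffer now: "IZIZI"
  byte 4: read out[3]='Z', append. Buffer now: "IZIZIZ"

Answer: IZIZ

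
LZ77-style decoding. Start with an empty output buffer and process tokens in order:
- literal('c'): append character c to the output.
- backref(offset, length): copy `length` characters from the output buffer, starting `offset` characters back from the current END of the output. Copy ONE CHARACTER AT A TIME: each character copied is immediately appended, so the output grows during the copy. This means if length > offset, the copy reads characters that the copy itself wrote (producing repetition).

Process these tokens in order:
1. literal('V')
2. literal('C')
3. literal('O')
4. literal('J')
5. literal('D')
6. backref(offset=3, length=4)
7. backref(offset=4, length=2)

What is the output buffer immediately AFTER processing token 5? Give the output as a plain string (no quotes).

Token 1: literal('V'). Output: "V"
Token 2: literal('C'). Output: "VC"
Token 3: literal('O'). Output: "VCO"
Token 4: literal('J'). Output: "VCOJ"
Token 5: literal('D'). Output: "VCOJD"

Answer: VCOJD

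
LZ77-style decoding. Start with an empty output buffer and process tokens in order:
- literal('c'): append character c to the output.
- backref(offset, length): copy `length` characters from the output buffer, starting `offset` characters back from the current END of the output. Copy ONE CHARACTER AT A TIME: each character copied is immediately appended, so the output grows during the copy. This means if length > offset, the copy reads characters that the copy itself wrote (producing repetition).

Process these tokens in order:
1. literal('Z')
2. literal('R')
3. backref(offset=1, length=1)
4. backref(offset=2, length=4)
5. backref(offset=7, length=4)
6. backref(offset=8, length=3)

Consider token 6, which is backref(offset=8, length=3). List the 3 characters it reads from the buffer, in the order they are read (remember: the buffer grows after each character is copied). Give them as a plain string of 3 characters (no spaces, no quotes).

Token 1: literal('Z'). Output: "Z"
Token 2: literal('R'). Output: "ZR"
Token 3: backref(off=1, len=1). Copied 'R' from pos 1. Output: "ZRR"
Token 4: backref(off=2, len=4) (overlapping!). Copied 'RRRR' from pos 1. Output: "ZRRRRRR"
Token 5: backref(off=7, len=4). Copied 'ZRRR' from pos 0. Output: "ZRRRRRRZRRR"
Token 6: backref(off=8, len=3). Buffer before: "ZRRRRRRZRRR" (len 11)
  byte 1: read out[3]='R', append. Buffer now: "ZRRRRRRZRRRR"
  byte 2: read out[4]='R', append. Buffer now: "ZRRRRRRZRRRRR"
  byte 3: read out[5]='R', append. Buffer now: "ZRRRRRRZRRRRRR"

Answer: RRR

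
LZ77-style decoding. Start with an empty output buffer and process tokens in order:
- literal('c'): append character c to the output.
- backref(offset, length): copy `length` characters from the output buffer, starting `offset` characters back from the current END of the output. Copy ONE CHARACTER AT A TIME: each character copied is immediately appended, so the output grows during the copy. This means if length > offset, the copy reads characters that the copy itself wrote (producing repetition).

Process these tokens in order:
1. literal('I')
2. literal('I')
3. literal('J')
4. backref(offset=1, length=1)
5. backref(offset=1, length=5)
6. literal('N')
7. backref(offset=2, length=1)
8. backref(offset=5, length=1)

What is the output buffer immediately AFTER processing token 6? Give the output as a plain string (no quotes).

Answer: IIJJJJJJJN

Derivation:
Token 1: literal('I'). Output: "I"
Token 2: literal('I'). Output: "II"
Token 3: literal('J'). Output: "IIJ"
Token 4: backref(off=1, len=1). Copied 'J' from pos 2. Output: "IIJJ"
Token 5: backref(off=1, len=5) (overlapping!). Copied 'JJJJJ' from pos 3. Output: "IIJJJJJJJ"
Token 6: literal('N'). Output: "IIJJJJJJJN"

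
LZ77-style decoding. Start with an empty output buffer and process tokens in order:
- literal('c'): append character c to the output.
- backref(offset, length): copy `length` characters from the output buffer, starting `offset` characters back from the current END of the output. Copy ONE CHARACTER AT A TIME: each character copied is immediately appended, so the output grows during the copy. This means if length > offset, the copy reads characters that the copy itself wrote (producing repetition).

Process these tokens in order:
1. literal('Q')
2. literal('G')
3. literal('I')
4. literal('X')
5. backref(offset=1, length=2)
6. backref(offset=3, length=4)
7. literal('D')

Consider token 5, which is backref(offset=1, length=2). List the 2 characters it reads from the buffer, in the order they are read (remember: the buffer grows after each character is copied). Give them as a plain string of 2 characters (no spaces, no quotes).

Answer: XX

Derivation:
Token 1: literal('Q'). Output: "Q"
Token 2: literal('G'). Output: "QG"
Token 3: literal('I'). Output: "QGI"
Token 4: literal('X'). Output: "QGIX"
Token 5: backref(off=1, len=2). Buffer before: "QGIX" (len 4)
  byte 1: read out[3]='X', append. Buffer now: "QGIXX"
  byte 2: read out[4]='X', append. Buffer now: "QGIXXX"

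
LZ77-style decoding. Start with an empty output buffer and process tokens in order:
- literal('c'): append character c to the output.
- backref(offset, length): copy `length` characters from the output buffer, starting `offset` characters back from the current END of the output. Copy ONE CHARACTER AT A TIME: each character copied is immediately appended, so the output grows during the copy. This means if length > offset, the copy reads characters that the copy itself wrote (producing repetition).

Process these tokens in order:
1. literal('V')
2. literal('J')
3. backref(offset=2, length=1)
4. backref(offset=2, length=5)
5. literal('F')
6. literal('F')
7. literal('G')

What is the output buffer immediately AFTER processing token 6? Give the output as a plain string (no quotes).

Answer: VJVJVJVJFF

Derivation:
Token 1: literal('V'). Output: "V"
Token 2: literal('J'). Output: "VJ"
Token 3: backref(off=2, len=1). Copied 'V' from pos 0. Output: "VJV"
Token 4: backref(off=2, len=5) (overlapping!). Copied 'JVJVJ' from pos 1. Output: "VJVJVJVJ"
Token 5: literal('F'). Output: "VJVJVJVJF"
Token 6: literal('F'). Output: "VJVJVJVJFF"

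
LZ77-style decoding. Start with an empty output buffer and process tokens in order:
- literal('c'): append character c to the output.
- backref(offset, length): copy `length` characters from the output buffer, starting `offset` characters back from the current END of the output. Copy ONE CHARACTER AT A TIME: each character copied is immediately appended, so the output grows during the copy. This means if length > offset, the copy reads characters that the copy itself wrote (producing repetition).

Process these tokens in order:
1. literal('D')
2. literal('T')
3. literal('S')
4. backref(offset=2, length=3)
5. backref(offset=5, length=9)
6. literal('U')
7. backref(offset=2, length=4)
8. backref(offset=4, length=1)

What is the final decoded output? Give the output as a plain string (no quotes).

Token 1: literal('D'). Output: "D"
Token 2: literal('T'). Output: "DT"
Token 3: literal('S'). Output: "DTS"
Token 4: backref(off=2, len=3) (overlapping!). Copied 'TST' from pos 1. Output: "DTSTST"
Token 5: backref(off=5, len=9) (overlapping!). Copied 'TSTSTTSTS' from pos 1. Output: "DTSTSTTSTSTTSTS"
Token 6: literal('U'). Output: "DTSTSTTSTSTTSTSU"
Token 7: backref(off=2, len=4) (overlapping!). Copied 'SUSU' from pos 14. Output: "DTSTSTTSTSTTSTSUSUSU"
Token 8: backref(off=4, len=1). Copied 'S' from pos 16. Output: "DTSTSTTSTSTTSTSUSUSUS"

Answer: DTSTSTTSTSTTSTSUSUSUS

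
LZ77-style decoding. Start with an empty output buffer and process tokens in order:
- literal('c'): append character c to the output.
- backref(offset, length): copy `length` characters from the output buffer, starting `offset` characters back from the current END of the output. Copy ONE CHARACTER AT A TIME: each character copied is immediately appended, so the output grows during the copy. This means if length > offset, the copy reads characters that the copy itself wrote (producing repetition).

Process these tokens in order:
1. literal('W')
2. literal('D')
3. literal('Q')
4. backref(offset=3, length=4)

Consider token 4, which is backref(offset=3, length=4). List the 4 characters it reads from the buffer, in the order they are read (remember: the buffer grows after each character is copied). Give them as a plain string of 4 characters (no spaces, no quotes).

Token 1: literal('W'). Output: "W"
Token 2: literal('D'). Output: "WD"
Token 3: literal('Q'). Output: "WDQ"
Token 4: backref(off=3, len=4). Buffer before: "WDQ" (len 3)
  byte 1: read out[0]='W', append. Buffer now: "WDQW"
  byte 2: read out[1]='D', append. Buffer now: "WDQWD"
  byte 3: read out[2]='Q', append. Buffer now: "WDQWDQ"
  byte 4: read out[3]='W', append. Buffer now: "WDQWDQW"

Answer: WDQW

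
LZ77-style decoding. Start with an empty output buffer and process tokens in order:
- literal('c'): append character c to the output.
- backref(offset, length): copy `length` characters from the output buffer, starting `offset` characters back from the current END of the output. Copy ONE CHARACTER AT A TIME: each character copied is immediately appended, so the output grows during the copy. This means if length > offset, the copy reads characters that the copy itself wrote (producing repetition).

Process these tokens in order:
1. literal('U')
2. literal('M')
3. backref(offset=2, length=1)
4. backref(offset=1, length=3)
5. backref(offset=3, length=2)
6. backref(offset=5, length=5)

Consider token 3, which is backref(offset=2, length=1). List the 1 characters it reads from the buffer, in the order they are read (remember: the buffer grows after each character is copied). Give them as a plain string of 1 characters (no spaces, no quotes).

Token 1: literal('U'). Output: "U"
Token 2: literal('M'). Output: "UM"
Token 3: backref(off=2, len=1). Buffer before: "UM" (len 2)
  byte 1: read out[0]='U', append. Buffer now: "UMU"

Answer: U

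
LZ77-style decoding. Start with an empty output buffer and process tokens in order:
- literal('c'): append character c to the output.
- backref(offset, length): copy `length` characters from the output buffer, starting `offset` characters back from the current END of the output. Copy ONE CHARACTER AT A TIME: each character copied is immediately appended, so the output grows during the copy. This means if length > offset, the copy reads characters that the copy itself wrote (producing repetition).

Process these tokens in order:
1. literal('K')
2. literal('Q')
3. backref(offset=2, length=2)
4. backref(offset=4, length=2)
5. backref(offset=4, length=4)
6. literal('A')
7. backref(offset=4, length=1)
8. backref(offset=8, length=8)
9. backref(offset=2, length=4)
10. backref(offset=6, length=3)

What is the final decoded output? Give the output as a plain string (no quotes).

Token 1: literal('K'). Output: "K"
Token 2: literal('Q'). Output: "KQ"
Token 3: backref(off=2, len=2). Copied 'KQ' from pos 0. Output: "KQKQ"
Token 4: backref(off=4, len=2). Copied 'KQ' from pos 0. Output: "KQKQKQ"
Token 5: backref(off=4, len=4). Copied 'KQKQ' from pos 2. Output: "KQKQKQKQKQ"
Token 6: literal('A'). Output: "KQKQKQKQKQA"
Token 7: backref(off=4, len=1). Copied 'Q' from pos 7. Output: "KQKQKQKQKQAQ"
Token 8: backref(off=8, len=8). Copied 'KQKQKQAQ' from pos 4. Output: "KQKQKQKQKQAQKQKQKQAQ"
Token 9: backref(off=2, len=4) (overlapping!). Copied 'AQAQ' from pos 18. Output: "KQKQKQKQKQAQKQKQKQAQAQAQ"
Token 10: backref(off=6, len=3). Copied 'AQA' from pos 18. Output: "KQKQKQKQKQAQKQKQKQAQAQAQAQA"

Answer: KQKQKQKQKQAQKQKQKQAQAQAQAQA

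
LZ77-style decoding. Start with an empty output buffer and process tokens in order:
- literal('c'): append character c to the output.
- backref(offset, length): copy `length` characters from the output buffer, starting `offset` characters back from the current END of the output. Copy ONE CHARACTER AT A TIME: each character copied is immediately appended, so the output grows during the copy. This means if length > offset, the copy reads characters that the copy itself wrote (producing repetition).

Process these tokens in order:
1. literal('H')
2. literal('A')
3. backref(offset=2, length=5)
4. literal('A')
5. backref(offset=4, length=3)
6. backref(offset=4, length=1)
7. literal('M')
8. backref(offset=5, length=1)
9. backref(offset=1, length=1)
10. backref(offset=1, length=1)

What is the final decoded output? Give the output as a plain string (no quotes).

Token 1: literal('H'). Output: "H"
Token 2: literal('A'). Output: "HA"
Token 3: backref(off=2, len=5) (overlapping!). Copied 'HAHAH' from pos 0. Output: "HAHAHAH"
Token 4: literal('A'). Output: "HAHAHAHA"
Token 5: backref(off=4, len=3). Copied 'HAH' from pos 4. Output: "HAHAHAHAHAH"
Token 6: backref(off=4, len=1). Copied 'A' from pos 7. Output: "HAHAHAHAHAHA"
Token 7: literal('M'). Output: "HAHAHAHAHAHAM"
Token 8: backref(off=5, len=1). Copied 'H' from pos 8. Output: "HAHAHAHAHAHAMH"
Token 9: backref(off=1, len=1). Copied 'H' from pos 13. Output: "HAHAHAHAHAHAMHH"
Token 10: backref(off=1, len=1). Copied 'H' from pos 14. Output: "HAHAHAHAHAHAMHHH"

Answer: HAHAHAHAHAHAMHHH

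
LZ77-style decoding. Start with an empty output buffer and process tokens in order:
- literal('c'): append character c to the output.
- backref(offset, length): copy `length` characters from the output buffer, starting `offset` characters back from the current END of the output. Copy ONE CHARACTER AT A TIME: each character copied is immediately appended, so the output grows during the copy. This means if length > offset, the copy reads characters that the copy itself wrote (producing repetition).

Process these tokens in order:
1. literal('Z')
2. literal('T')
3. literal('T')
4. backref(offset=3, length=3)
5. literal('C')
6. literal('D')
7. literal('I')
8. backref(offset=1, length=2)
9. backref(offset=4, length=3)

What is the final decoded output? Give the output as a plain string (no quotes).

Answer: ZTTZTTCDIIIDII

Derivation:
Token 1: literal('Z'). Output: "Z"
Token 2: literal('T'). Output: "ZT"
Token 3: literal('T'). Output: "ZTT"
Token 4: backref(off=3, len=3). Copied 'ZTT' from pos 0. Output: "ZTTZTT"
Token 5: literal('C'). Output: "ZTTZTTC"
Token 6: literal('D'). Output: "ZTTZTTCD"
Token 7: literal('I'). Output: "ZTTZTTCDI"
Token 8: backref(off=1, len=2) (overlapping!). Copied 'II' from pos 8. Output: "ZTTZTTCDIII"
Token 9: backref(off=4, len=3). Copied 'DII' from pos 7. Output: "ZTTZTTCDIIIDII"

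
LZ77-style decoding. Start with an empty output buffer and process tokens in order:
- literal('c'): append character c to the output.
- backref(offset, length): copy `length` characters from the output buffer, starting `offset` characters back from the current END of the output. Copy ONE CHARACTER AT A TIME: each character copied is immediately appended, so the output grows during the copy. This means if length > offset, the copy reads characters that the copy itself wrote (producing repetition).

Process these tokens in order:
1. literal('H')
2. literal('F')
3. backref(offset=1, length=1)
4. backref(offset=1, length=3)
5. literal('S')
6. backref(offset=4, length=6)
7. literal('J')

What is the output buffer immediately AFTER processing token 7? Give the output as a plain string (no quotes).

Token 1: literal('H'). Output: "H"
Token 2: literal('F'). Output: "HF"
Token 3: backref(off=1, len=1). Copied 'F' from pos 1. Output: "HFF"
Token 4: backref(off=1, len=3) (overlapping!). Copied 'FFF' from pos 2. Output: "HFFFFF"
Token 5: literal('S'). Output: "HFFFFFS"
Token 6: backref(off=4, len=6) (overlapping!). Copied 'FFFSFF' from pos 3. Output: "HFFFFFSFFFSFF"
Token 7: literal('J'). Output: "HFFFFFSFFFSFFJ"

Answer: HFFFFFSFFFSFFJ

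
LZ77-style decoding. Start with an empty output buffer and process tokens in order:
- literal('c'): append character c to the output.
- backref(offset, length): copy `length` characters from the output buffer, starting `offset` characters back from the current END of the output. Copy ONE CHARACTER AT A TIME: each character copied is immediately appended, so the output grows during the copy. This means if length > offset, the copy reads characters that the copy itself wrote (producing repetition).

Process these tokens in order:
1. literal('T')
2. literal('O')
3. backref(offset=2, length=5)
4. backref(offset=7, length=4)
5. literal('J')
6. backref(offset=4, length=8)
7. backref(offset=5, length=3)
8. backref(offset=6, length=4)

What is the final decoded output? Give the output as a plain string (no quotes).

Token 1: literal('T'). Output: "T"
Token 2: literal('O'). Output: "TO"
Token 3: backref(off=2, len=5) (overlapping!). Copied 'TOTOT' from pos 0. Output: "TOTOTOT"
Token 4: backref(off=7, len=4). Copied 'TOTO' from pos 0. Output: "TOTOTOTTOTO"
Token 5: literal('J'). Output: "TOTOTOTTOTOJ"
Token 6: backref(off=4, len=8) (overlapping!). Copied 'OTOJOTOJ' from pos 8. Output: "TOTOTOTTOTOJOTOJOTOJ"
Token 7: backref(off=5, len=3). Copied 'JOT' from pos 15. Output: "TOTOTOTTOTOJOTOJOTOJJOT"
Token 8: backref(off=6, len=4). Copied 'TOJJ' from pos 17. Output: "TOTOTOTTOTOJOTOJOTOJJOTTOJJ"

Answer: TOTOTOTTOTOJOTOJOTOJJOTTOJJ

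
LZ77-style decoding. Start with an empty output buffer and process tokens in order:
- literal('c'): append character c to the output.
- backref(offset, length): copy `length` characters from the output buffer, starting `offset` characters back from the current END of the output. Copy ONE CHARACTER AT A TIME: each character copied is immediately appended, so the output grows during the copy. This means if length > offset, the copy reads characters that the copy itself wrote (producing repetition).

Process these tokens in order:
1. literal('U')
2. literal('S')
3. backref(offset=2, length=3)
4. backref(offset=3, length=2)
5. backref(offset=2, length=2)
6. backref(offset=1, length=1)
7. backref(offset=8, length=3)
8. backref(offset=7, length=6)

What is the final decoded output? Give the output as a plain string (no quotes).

Token 1: literal('U'). Output: "U"
Token 2: literal('S'). Output: "US"
Token 3: backref(off=2, len=3) (overlapping!). Copied 'USU' from pos 0. Output: "USUSU"
Token 4: backref(off=3, len=2). Copied 'US' from pos 2. Output: "USUSUUS"
Token 5: backref(off=2, len=2). Copied 'US' from pos 5. Output: "USUSUUSUS"
Token 6: backref(off=1, len=1). Copied 'S' from pos 8. Output: "USUSUUSUSS"
Token 7: backref(off=8, len=3). Copied 'USU' from pos 2. Output: "USUSUUSUSSUSU"
Token 8: backref(off=7, len=6). Copied 'SUSSUS' from pos 6. Output: "USUSUUSUSSUSUSUSSUS"

Answer: USUSUUSUSSUSUSUSSUS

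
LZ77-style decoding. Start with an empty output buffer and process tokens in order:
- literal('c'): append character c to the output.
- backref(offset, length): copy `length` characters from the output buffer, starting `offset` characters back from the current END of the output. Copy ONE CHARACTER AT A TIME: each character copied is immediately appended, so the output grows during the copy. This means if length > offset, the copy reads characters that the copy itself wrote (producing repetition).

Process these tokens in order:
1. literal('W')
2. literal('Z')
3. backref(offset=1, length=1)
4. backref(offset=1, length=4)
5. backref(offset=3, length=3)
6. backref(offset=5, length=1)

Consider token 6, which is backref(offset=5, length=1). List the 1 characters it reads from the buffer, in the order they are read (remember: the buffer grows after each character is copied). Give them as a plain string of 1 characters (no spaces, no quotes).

Answer: Z

Derivation:
Token 1: literal('W'). Output: "W"
Token 2: literal('Z'). Output: "WZ"
Token 3: backref(off=1, len=1). Copied 'Z' from pos 1. Output: "WZZ"
Token 4: backref(off=1, len=4) (overlapping!). Copied 'ZZZZ' from pos 2. Output: "WZZZZZZ"
Token 5: backref(off=3, len=3). Copied 'ZZZ' from pos 4. Output: "WZZZZZZZZZ"
Token 6: backref(off=5, len=1). Buffer before: "WZZZZZZZZZ" (len 10)
  byte 1: read out[5]='Z', append. Buffer now: "WZZZZZZZZZZ"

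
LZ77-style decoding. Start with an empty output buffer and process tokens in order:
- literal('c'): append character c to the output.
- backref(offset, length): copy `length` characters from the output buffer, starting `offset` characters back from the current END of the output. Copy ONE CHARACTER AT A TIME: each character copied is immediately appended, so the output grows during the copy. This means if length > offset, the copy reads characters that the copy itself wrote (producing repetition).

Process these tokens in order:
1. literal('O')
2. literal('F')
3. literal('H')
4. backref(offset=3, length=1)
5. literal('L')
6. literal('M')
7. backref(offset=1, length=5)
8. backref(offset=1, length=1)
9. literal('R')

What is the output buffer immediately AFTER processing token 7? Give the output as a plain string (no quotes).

Token 1: literal('O'). Output: "O"
Token 2: literal('F'). Output: "OF"
Token 3: literal('H'). Output: "OFH"
Token 4: backref(off=3, len=1). Copied 'O' from pos 0. Output: "OFHO"
Token 5: literal('L'). Output: "OFHOL"
Token 6: literal('M'). Output: "OFHOLM"
Token 7: backref(off=1, len=5) (overlapping!). Copied 'MMMMM' from pos 5. Output: "OFHOLMMMMMM"

Answer: OFHOLMMMMMM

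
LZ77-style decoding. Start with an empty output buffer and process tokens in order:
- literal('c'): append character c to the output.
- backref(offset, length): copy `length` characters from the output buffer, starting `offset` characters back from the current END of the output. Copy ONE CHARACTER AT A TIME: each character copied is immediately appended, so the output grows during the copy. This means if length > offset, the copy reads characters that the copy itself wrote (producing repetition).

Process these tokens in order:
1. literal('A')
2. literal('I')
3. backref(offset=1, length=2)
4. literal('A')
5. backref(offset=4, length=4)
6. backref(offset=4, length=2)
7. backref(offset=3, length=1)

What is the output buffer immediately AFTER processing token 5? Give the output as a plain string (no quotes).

Token 1: literal('A'). Output: "A"
Token 2: literal('I'). Output: "AI"
Token 3: backref(off=1, len=2) (overlapping!). Copied 'II' from pos 1. Output: "AIII"
Token 4: literal('A'). Output: "AIIIA"
Token 5: backref(off=4, len=4). Copied 'IIIA' from pos 1. Output: "AIIIAIIIA"

Answer: AIIIAIIIA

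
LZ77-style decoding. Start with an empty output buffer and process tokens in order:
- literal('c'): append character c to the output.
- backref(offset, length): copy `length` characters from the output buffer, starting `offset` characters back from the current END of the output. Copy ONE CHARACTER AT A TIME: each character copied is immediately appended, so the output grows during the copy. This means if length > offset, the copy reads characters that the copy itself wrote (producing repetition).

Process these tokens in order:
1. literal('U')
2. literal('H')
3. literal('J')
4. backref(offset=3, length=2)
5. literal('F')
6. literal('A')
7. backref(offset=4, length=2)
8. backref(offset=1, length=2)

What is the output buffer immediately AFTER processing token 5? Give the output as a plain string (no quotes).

Answer: UHJUHF

Derivation:
Token 1: literal('U'). Output: "U"
Token 2: literal('H'). Output: "UH"
Token 3: literal('J'). Output: "UHJ"
Token 4: backref(off=3, len=2). Copied 'UH' from pos 0. Output: "UHJUH"
Token 5: literal('F'). Output: "UHJUHF"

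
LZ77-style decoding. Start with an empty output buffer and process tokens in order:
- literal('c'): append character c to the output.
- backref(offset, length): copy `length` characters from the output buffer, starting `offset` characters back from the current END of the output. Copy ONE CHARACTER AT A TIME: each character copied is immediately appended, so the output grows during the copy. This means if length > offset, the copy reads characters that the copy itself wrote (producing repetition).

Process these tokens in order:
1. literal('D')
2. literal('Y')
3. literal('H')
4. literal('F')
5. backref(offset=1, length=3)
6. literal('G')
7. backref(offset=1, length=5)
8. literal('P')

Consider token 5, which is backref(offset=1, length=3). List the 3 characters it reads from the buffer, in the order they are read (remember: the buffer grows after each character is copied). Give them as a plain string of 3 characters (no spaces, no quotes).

Answer: FFF

Derivation:
Token 1: literal('D'). Output: "D"
Token 2: literal('Y'). Output: "DY"
Token 3: literal('H'). Output: "DYH"
Token 4: literal('F'). Output: "DYHF"
Token 5: backref(off=1, len=3). Buffer before: "DYHF" (len 4)
  byte 1: read out[3]='F', append. Buffer now: "DYHFF"
  byte 2: read out[4]='F', append. Buffer now: "DYHFFF"
  byte 3: read out[5]='F', append. Buffer now: "DYHFFFF"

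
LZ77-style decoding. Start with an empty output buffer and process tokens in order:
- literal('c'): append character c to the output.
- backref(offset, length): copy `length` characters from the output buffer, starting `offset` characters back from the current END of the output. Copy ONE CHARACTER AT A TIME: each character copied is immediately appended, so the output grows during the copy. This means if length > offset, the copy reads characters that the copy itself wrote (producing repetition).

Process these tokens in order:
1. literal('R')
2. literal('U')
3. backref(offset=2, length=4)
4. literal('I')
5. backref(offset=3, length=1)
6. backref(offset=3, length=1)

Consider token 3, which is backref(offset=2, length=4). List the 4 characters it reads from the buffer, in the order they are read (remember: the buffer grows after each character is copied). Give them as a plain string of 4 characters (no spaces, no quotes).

Answer: RURU

Derivation:
Token 1: literal('R'). Output: "R"
Token 2: literal('U'). Output: "RU"
Token 3: backref(off=2, len=4). Buffer before: "RU" (len 2)
  byte 1: read out[0]='R', append. Buffer now: "RUR"
  byte 2: read out[1]='U', append. Buffer now: "RURU"
  byte 3: read out[2]='R', append. Buffer now: "RURUR"
  byte 4: read out[3]='U', append. Buffer now: "RURURU"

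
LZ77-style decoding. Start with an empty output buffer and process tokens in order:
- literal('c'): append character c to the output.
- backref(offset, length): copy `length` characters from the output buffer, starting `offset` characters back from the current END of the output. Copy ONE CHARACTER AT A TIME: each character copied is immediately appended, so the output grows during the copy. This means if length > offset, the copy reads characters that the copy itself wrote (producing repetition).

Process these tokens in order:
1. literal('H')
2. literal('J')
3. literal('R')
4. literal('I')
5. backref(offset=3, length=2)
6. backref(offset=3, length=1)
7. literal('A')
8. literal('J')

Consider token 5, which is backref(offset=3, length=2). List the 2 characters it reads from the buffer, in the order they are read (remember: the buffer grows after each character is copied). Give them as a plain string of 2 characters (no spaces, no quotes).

Token 1: literal('H'). Output: "H"
Token 2: literal('J'). Output: "HJ"
Token 3: literal('R'). Output: "HJR"
Token 4: literal('I'). Output: "HJRI"
Token 5: backref(off=3, len=2). Buffer before: "HJRI" (len 4)
  byte 1: read out[1]='J', append. Buffer now: "HJRIJ"
  byte 2: read out[2]='R', append. Buffer now: "HJRIJR"

Answer: JR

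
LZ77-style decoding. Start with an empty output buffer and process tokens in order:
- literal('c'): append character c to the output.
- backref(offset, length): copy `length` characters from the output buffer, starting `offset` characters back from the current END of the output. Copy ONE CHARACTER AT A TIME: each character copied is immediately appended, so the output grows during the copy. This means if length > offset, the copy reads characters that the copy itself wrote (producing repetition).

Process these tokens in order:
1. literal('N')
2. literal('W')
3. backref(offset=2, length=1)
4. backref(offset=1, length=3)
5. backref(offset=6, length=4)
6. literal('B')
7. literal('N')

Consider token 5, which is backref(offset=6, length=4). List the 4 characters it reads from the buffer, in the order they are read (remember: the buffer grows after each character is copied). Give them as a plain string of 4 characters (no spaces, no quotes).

Answer: NWNN

Derivation:
Token 1: literal('N'). Output: "N"
Token 2: literal('W'). Output: "NW"
Token 3: backref(off=2, len=1). Copied 'N' from pos 0. Output: "NWN"
Token 4: backref(off=1, len=3) (overlapping!). Copied 'NNN' from pos 2. Output: "NWNNNN"
Token 5: backref(off=6, len=4). Buffer before: "NWNNNN" (len 6)
  byte 1: read out[0]='N', append. Buffer now: "NWNNNNN"
  byte 2: read out[1]='W', append. Buffer now: "NWNNNNNW"
  byte 3: read out[2]='N', append. Buffer now: "NWNNNNNWN"
  byte 4: read out[3]='N', append. Buffer now: "NWNNNNNWNN"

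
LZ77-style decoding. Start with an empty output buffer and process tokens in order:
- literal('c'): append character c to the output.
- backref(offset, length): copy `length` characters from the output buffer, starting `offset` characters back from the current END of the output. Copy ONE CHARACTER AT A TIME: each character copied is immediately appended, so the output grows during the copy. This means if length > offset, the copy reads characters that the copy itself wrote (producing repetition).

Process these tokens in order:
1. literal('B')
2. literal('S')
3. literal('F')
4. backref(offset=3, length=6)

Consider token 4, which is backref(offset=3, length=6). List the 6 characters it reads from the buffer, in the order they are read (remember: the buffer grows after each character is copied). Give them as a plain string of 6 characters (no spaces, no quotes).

Answer: BSFBSF

Derivation:
Token 1: literal('B'). Output: "B"
Token 2: literal('S'). Output: "BS"
Token 3: literal('F'). Output: "BSF"
Token 4: backref(off=3, len=6). Buffer before: "BSF" (len 3)
  byte 1: read out[0]='B', append. Buffer now: "BSFB"
  byte 2: read out[1]='S', append. Buffer now: "BSFBS"
  byte 3: read out[2]='F', append. Buffer now: "BSFBSF"
  byte 4: read out[3]='B', append. Buffer now: "BSFBSFB"
  byte 5: read out[4]='S', append. Buffer now: "BSFBSFBS"
  byte 6: read out[5]='F', append. Buffer now: "BSFBSFBSF"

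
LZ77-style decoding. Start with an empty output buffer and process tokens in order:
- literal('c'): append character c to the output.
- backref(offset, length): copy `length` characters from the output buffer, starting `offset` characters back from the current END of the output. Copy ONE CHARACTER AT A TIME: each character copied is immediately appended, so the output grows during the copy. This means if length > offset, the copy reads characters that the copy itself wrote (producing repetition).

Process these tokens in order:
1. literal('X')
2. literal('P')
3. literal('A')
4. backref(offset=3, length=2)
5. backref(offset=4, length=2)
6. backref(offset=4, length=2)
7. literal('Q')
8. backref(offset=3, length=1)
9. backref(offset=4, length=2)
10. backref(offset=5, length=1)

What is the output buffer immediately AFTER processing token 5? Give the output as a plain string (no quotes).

Token 1: literal('X'). Output: "X"
Token 2: literal('P'). Output: "XP"
Token 3: literal('A'). Output: "XPA"
Token 4: backref(off=3, len=2). Copied 'XP' from pos 0. Output: "XPAXP"
Token 5: backref(off=4, len=2). Copied 'PA' from pos 1. Output: "XPAXPPA"

Answer: XPAXPPA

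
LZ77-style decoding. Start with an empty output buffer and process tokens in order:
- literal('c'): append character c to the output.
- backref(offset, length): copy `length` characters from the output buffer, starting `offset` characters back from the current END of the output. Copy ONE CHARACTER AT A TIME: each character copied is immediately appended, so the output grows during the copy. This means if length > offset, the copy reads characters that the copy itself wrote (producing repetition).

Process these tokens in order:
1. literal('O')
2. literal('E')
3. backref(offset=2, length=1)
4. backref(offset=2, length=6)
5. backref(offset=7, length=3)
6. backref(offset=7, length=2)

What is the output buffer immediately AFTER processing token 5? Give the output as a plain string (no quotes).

Answer: OEOEOEOEOOEO

Derivation:
Token 1: literal('O'). Output: "O"
Token 2: literal('E'). Output: "OE"
Token 3: backref(off=2, len=1). Copied 'O' from pos 0. Output: "OEO"
Token 4: backref(off=2, len=6) (overlapping!). Copied 'EOEOEO' from pos 1. Output: "OEOEOEOEO"
Token 5: backref(off=7, len=3). Copied 'OEO' from pos 2. Output: "OEOEOEOEOOEO"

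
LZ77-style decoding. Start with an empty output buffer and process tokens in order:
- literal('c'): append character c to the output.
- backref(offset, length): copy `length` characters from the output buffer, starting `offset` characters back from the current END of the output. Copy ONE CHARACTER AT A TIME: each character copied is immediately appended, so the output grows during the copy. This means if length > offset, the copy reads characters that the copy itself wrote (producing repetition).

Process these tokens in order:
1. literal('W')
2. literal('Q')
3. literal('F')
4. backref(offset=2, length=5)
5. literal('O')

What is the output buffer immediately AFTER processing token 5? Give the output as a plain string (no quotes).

Answer: WQFQFQFQO

Derivation:
Token 1: literal('W'). Output: "W"
Token 2: literal('Q'). Output: "WQ"
Token 3: literal('F'). Output: "WQF"
Token 4: backref(off=2, len=5) (overlapping!). Copied 'QFQFQ' from pos 1. Output: "WQFQFQFQ"
Token 5: literal('O'). Output: "WQFQFQFQO"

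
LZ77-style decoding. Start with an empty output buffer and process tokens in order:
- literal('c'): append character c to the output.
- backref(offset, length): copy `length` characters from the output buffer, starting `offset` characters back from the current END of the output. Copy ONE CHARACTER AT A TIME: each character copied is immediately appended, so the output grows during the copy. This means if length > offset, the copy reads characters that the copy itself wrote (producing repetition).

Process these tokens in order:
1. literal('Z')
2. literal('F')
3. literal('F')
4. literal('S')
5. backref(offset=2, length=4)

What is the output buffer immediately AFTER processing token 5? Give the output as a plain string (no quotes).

Token 1: literal('Z'). Output: "Z"
Token 2: literal('F'). Output: "ZF"
Token 3: literal('F'). Output: "ZFF"
Token 4: literal('S'). Output: "ZFFS"
Token 5: backref(off=2, len=4) (overlapping!). Copied 'FSFS' from pos 2. Output: "ZFFSFSFS"

Answer: ZFFSFSFS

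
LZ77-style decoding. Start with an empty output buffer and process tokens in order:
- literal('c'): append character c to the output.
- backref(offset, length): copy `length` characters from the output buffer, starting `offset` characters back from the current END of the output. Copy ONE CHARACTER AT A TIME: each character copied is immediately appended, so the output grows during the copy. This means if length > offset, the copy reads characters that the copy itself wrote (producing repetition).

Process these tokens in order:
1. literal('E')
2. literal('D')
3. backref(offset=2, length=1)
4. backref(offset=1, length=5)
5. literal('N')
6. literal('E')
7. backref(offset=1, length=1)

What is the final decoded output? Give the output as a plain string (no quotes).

Token 1: literal('E'). Output: "E"
Token 2: literal('D'). Output: "ED"
Token 3: backref(off=2, len=1). Copied 'E' from pos 0. Output: "EDE"
Token 4: backref(off=1, len=5) (overlapping!). Copied 'EEEEE' from pos 2. Output: "EDEEEEEE"
Token 5: literal('N'). Output: "EDEEEEEEN"
Token 6: literal('E'). Output: "EDEEEEEENE"
Token 7: backref(off=1, len=1). Copied 'E' from pos 9. Output: "EDEEEEEENEE"

Answer: EDEEEEEENEE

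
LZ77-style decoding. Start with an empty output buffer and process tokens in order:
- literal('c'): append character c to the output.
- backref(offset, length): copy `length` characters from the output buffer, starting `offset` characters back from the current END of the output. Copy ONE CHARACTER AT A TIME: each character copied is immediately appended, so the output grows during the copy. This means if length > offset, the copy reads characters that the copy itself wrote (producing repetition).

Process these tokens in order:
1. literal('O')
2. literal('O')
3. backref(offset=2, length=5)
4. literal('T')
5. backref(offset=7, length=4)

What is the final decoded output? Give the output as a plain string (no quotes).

Answer: OOOOOOOTOOOO

Derivation:
Token 1: literal('O'). Output: "O"
Token 2: literal('O'). Output: "OO"
Token 3: backref(off=2, len=5) (overlapping!). Copied 'OOOOO' from pos 0. Output: "OOOOOOO"
Token 4: literal('T'). Output: "OOOOOOOT"
Token 5: backref(off=7, len=4). Copied 'OOOO' from pos 1. Output: "OOOOOOOTOOOO"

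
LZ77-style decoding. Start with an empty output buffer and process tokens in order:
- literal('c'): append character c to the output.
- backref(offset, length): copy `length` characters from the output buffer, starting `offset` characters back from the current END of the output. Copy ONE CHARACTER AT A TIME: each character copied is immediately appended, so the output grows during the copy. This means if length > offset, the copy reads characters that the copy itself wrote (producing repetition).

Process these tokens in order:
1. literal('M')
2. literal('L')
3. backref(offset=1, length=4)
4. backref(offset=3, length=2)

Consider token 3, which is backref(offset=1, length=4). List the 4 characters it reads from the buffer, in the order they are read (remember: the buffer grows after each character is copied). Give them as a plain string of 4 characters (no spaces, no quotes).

Answer: LLLL

Derivation:
Token 1: literal('M'). Output: "M"
Token 2: literal('L'). Output: "ML"
Token 3: backref(off=1, len=4). Buffer before: "ML" (len 2)
  byte 1: read out[1]='L', append. Buffer now: "MLL"
  byte 2: read out[2]='L', append. Buffer now: "MLLL"
  byte 3: read out[3]='L', append. Buffer now: "MLLLL"
  byte 4: read out[4]='L', append. Buffer now: "MLLLLL"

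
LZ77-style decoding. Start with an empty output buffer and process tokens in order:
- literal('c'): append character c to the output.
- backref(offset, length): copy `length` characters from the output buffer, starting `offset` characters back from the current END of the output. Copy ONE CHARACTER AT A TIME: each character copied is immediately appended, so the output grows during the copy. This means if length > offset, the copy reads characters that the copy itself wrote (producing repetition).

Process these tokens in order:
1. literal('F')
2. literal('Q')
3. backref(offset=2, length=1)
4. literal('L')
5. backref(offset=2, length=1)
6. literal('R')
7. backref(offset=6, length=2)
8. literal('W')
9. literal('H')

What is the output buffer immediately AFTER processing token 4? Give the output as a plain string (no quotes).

Answer: FQFL

Derivation:
Token 1: literal('F'). Output: "F"
Token 2: literal('Q'). Output: "FQ"
Token 3: backref(off=2, len=1). Copied 'F' from pos 0. Output: "FQF"
Token 4: literal('L'). Output: "FQFL"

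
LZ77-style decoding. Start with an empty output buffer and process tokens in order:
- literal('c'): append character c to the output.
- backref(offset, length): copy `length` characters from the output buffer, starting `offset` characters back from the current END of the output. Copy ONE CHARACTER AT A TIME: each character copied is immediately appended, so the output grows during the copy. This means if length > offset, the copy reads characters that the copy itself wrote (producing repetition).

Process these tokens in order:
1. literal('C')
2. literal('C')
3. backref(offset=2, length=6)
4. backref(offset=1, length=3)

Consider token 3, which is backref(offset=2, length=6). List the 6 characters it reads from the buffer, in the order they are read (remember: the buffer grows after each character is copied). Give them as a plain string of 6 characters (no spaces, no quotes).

Answer: CCCCCC

Derivation:
Token 1: literal('C'). Output: "C"
Token 2: literal('C'). Output: "CC"
Token 3: backref(off=2, len=6). Buffer before: "CC" (len 2)
  byte 1: read out[0]='C', append. Buffer now: "CCC"
  byte 2: read out[1]='C', append. Buffer now: "CCCC"
  byte 3: read out[2]='C', append. Buffer now: "CCCCC"
  byte 4: read out[3]='C', append. Buffer now: "CCCCCC"
  byte 5: read out[4]='C', append. Buffer now: "CCCCCCC"
  byte 6: read out[5]='C', append. Buffer now: "CCCCCCCC"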